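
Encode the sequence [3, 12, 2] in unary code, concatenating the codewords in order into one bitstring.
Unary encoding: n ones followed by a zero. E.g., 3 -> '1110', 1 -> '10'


Encode each number as n ones followed by a terminating 0:
  3 -> 1110 (4 bits)
  12 -> 1111111111110 (13 bits)
  2 -> 110 (3 bits)
Total length = 4 + 13 + 3 = 20 bits.

Unary([3, 12, 2]) = 11101111111111110110 (20 bits)


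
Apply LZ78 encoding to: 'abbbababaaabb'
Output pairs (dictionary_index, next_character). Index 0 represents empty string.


LZ78 encoding steps:
Dictionary: {0: ''}
Step 1: w='' (idx 0), next='a' -> output (0, 'a'), add 'a' as idx 1
Step 2: w='' (idx 0), next='b' -> output (0, 'b'), add 'b' as idx 2
Step 3: w='b' (idx 2), next='b' -> output (2, 'b'), add 'bb' as idx 3
Step 4: w='a' (idx 1), next='b' -> output (1, 'b'), add 'ab' as idx 4
Step 5: w='ab' (idx 4), next='a' -> output (4, 'a'), add 'aba' as idx 5
Step 6: w='a' (idx 1), next='a' -> output (1, 'a'), add 'aa' as idx 6
Step 7: w='bb' (idx 3), end of input -> output (3, '')


Encoded: [(0, 'a'), (0, 'b'), (2, 'b'), (1, 'b'), (4, 'a'), (1, 'a'), (3, '')]


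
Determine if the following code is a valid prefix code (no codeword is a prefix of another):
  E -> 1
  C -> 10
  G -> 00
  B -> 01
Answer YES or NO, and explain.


Checking each pair (does one codeword prefix another?):
  E='1' vs C='10': prefix -- VIOLATION

NO -- this is NOT a valid prefix code. E (1) is a prefix of C (10).


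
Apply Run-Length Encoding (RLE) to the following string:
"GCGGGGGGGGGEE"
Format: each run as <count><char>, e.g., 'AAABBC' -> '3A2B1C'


Scanning runs left to right:
  i=0: run of 'G' x 1 -> '1G'
  i=1: run of 'C' x 1 -> '1C'
  i=2: run of 'G' x 9 -> '9G'
  i=11: run of 'E' x 2 -> '2E'

RLE = 1G1C9G2E


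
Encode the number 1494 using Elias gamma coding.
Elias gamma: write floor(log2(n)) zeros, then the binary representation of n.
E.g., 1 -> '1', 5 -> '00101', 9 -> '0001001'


num_bits = floor(log2(1494)) + 1 = 11
leading_zeros = num_bits - 1 = 10
binary(1494) = 10111010110

Elias gamma(1494) = '0000000000' + '10111010110' = 000000000010111010110 (21 bits)


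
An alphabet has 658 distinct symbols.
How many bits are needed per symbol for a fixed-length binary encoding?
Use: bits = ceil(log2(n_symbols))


log2(658) = 9.3619
Bracket: 2^9 = 512 < 658 <= 2^10 = 1024
So ceil(log2(658)) = 10

bits = ceil(log2(658)) = ceil(9.3619) = 10 bits


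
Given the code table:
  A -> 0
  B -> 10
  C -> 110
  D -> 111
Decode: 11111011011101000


Decoding:
111 -> D
110 -> C
110 -> C
111 -> D
0 -> A
10 -> B
0 -> A
0 -> A


Result: DCCDABAA


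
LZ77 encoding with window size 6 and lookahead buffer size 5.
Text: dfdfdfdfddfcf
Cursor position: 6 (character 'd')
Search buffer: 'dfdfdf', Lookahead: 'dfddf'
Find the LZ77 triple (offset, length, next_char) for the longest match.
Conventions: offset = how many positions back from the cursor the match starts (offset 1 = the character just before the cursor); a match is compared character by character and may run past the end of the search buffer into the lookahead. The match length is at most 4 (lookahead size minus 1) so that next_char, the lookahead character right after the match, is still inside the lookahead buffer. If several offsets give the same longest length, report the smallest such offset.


Try each offset into the search buffer:
  offset=1 (pos 5, char 'f'): match length 0
  offset=2 (pos 4, char 'd'): match length 3
  offset=3 (pos 3, char 'f'): match length 0
  offset=4 (pos 2, char 'd'): match length 3
  offset=5 (pos 1, char 'f'): match length 0
  offset=6 (pos 0, char 'd'): match length 3
Longest match has length 3, found at offsets 2, 4, 6; take the smallest, offset 2.
next_char = character at position 6 + 3 = 9 -> 'd'

Best match: offset=2, length=3 (matching 'dfd' starting at position 4)
LZ77 triple: (2, 3, 'd')


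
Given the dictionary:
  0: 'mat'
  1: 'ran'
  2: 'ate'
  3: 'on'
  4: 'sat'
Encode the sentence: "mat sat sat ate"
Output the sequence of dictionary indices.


Look up each word in the dictionary:
  'mat' -> 0
  'sat' -> 4
  'sat' -> 4
  'ate' -> 2

Encoded: [0, 4, 4, 2]


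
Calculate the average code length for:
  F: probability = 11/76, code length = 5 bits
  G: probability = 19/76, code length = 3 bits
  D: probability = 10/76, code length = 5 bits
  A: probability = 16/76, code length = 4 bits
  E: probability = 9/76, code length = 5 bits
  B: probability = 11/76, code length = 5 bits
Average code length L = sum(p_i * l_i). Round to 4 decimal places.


Weighted contributions p_i * l_i:
  F: (11/76) * 5 = 55/76
  G: (19/76) * 3 = 57/76
  D: (10/76) * 5 = 50/76
  A: (16/76) * 4 = 64/76
  E: (9/76) * 5 = 45/76
  B: (11/76) * 5 = 55/76
Sum = (55 + 57 + 50 + 64 + 45 + 55)/76 = 326/76

L = 326/76 = 4.2895 bits/symbol


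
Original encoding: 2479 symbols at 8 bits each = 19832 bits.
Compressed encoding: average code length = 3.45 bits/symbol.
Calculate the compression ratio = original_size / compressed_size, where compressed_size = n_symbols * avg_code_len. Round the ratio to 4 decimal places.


original_size = n_symbols * orig_bits = 2479 * 8 = 19832 bits
compressed_size = n_symbols * avg_code_len = 2479 * 3.45 = 8552.55 bits
ratio = original_size / compressed_size = 19832 / 8552.55 = 2.3188

Compression ratio = 2.3188


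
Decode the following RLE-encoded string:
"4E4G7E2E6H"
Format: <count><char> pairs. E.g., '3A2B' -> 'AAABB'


Expanding each <count><char> pair:
  4E -> 'EEEE'
  4G -> 'GGGG'
  7E -> 'EEEEEEE'
  2E -> 'EE'
  6H -> 'HHHHHH'

Decoded = EEEEGGGGEEEEEEEEEHHHHHH


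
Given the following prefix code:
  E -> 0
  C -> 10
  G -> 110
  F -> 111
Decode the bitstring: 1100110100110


Decoding step by step:
Bits 110 -> G
Bits 0 -> E
Bits 110 -> G
Bits 10 -> C
Bits 0 -> E
Bits 110 -> G


Decoded message: GEGCEG


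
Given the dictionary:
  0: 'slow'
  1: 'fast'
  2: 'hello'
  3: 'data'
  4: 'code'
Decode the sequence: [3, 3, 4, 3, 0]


Look up each index in the dictionary:
  3 -> 'data'
  3 -> 'data'
  4 -> 'code'
  3 -> 'data'
  0 -> 'slow'

Decoded: "data data code data slow"


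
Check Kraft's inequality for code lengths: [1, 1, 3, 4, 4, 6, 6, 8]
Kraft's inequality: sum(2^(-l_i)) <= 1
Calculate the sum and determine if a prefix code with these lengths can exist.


Sum = 2^(-1) + 2^(-1) + 2^(-3) + 2^(-4) + 2^(-4) + 2^(-6) + 2^(-6) + 2^(-8)
    = 0.5 + 0.5 + 0.125 + 0.0625 + 0.0625 + 0.015625 + 0.015625 + 0.00390625
    = 329/256 = 1.28515625
Since 1.28515625 > 1, Kraft's inequality is NOT satisfied.
A prefix code with these lengths CANNOT exist.

Kraft sum = 1.28515625. Not satisfied.


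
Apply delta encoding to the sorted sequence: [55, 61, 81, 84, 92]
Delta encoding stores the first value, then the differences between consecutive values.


First value: 55
Deltas:
  61 - 55 = 6
  81 - 61 = 20
  84 - 81 = 3
  92 - 84 = 8


Delta encoded: [55, 6, 20, 3, 8]


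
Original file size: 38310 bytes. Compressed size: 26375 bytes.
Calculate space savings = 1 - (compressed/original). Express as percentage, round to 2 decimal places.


ratio = compressed/original = 26375/38310 = 0.688463
savings = 1 - ratio = 1 - 0.688463 = 0.311537
as a percentage: 0.311537 * 100 = 31.15%

Space savings = 1 - 26375/38310 = 31.15%


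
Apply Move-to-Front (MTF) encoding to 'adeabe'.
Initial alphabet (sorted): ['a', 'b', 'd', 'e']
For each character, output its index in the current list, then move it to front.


MTF encoding:
'a': index 0 in ['a', 'b', 'd', 'e'] -> ['a', 'b', 'd', 'e']
'd': index 2 in ['a', 'b', 'd', 'e'] -> ['d', 'a', 'b', 'e']
'e': index 3 in ['d', 'a', 'b', 'e'] -> ['e', 'd', 'a', 'b']
'a': index 2 in ['e', 'd', 'a', 'b'] -> ['a', 'e', 'd', 'b']
'b': index 3 in ['a', 'e', 'd', 'b'] -> ['b', 'a', 'e', 'd']
'e': index 2 in ['b', 'a', 'e', 'd'] -> ['e', 'b', 'a', 'd']


Output: [0, 2, 3, 2, 3, 2]


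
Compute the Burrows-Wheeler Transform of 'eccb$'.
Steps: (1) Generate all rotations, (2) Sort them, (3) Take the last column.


Rotations (sorted):
  0: $eccb -> last char: b
  1: b$ecc -> last char: c
  2: cb$ec -> last char: c
  3: ccb$e -> last char: e
  4: eccb$ -> last char: $


BWT = bcce$


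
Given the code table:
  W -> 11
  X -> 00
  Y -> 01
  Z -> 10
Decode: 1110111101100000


Decoding:
11 -> W
10 -> Z
11 -> W
11 -> W
01 -> Y
10 -> Z
00 -> X
00 -> X


Result: WZWWYZXX


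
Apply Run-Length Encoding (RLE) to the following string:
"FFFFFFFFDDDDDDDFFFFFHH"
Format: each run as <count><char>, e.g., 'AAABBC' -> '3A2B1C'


Scanning runs left to right:
  i=0: run of 'F' x 8 -> '8F'
  i=8: run of 'D' x 7 -> '7D'
  i=15: run of 'F' x 5 -> '5F'
  i=20: run of 'H' x 2 -> '2H'

RLE = 8F7D5F2H


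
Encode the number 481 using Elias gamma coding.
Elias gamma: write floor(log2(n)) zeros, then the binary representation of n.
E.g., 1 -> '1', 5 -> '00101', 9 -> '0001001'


num_bits = floor(log2(481)) + 1 = 9
leading_zeros = num_bits - 1 = 8
binary(481) = 111100001

Elias gamma(481) = '00000000' + '111100001' = 00000000111100001 (17 bits)


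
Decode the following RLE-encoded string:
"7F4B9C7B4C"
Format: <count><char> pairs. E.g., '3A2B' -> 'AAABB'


Expanding each <count><char> pair:
  7F -> 'FFFFFFF'
  4B -> 'BBBB'
  9C -> 'CCCCCCCCC'
  7B -> 'BBBBBBB'
  4C -> 'CCCC'

Decoded = FFFFFFFBBBBCCCCCCCCCBBBBBBBCCCC


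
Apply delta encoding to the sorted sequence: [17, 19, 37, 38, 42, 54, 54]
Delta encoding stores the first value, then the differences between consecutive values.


First value: 17
Deltas:
  19 - 17 = 2
  37 - 19 = 18
  38 - 37 = 1
  42 - 38 = 4
  54 - 42 = 12
  54 - 54 = 0


Delta encoded: [17, 2, 18, 1, 4, 12, 0]


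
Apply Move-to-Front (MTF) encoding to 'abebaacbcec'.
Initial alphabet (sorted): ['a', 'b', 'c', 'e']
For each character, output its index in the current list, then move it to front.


MTF encoding:
'a': index 0 in ['a', 'b', 'c', 'e'] -> ['a', 'b', 'c', 'e']
'b': index 1 in ['a', 'b', 'c', 'e'] -> ['b', 'a', 'c', 'e']
'e': index 3 in ['b', 'a', 'c', 'e'] -> ['e', 'b', 'a', 'c']
'b': index 1 in ['e', 'b', 'a', 'c'] -> ['b', 'e', 'a', 'c']
'a': index 2 in ['b', 'e', 'a', 'c'] -> ['a', 'b', 'e', 'c']
'a': index 0 in ['a', 'b', 'e', 'c'] -> ['a', 'b', 'e', 'c']
'c': index 3 in ['a', 'b', 'e', 'c'] -> ['c', 'a', 'b', 'e']
'b': index 2 in ['c', 'a', 'b', 'e'] -> ['b', 'c', 'a', 'e']
'c': index 1 in ['b', 'c', 'a', 'e'] -> ['c', 'b', 'a', 'e']
'e': index 3 in ['c', 'b', 'a', 'e'] -> ['e', 'c', 'b', 'a']
'c': index 1 in ['e', 'c', 'b', 'a'] -> ['c', 'e', 'b', 'a']


Output: [0, 1, 3, 1, 2, 0, 3, 2, 1, 3, 1]


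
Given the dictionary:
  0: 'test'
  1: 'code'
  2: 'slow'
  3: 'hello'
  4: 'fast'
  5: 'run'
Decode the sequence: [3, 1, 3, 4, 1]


Look up each index in the dictionary:
  3 -> 'hello'
  1 -> 'code'
  3 -> 'hello'
  4 -> 'fast'
  1 -> 'code'

Decoded: "hello code hello fast code"


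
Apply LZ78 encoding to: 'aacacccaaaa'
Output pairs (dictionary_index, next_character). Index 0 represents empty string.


LZ78 encoding steps:
Dictionary: {0: ''}
Step 1: w='' (idx 0), next='a' -> output (0, 'a'), add 'a' as idx 1
Step 2: w='a' (idx 1), next='c' -> output (1, 'c'), add 'ac' as idx 2
Step 3: w='ac' (idx 2), next='c' -> output (2, 'c'), add 'acc' as idx 3
Step 4: w='' (idx 0), next='c' -> output (0, 'c'), add 'c' as idx 4
Step 5: w='a' (idx 1), next='a' -> output (1, 'a'), add 'aa' as idx 5
Step 6: w='aa' (idx 5), end of input -> output (5, '')


Encoded: [(0, 'a'), (1, 'c'), (2, 'c'), (0, 'c'), (1, 'a'), (5, '')]


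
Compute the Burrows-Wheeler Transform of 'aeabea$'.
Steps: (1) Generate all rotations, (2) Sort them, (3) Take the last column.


Rotations (sorted):
  0: $aeabea -> last char: a
  1: a$aeabe -> last char: e
  2: abea$ae -> last char: e
  3: aeabea$ -> last char: $
  4: bea$aea -> last char: a
  5: ea$aeab -> last char: b
  6: eabea$a -> last char: a


BWT = aee$aba


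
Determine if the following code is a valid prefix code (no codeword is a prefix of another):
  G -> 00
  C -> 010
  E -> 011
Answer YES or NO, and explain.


Checking each pair (does one codeword prefix another?):
  G='00' vs C='010': no prefix
  G='00' vs E='011': no prefix
  C='010' vs G='00': no prefix
  C='010' vs E='011': no prefix
  E='011' vs G='00': no prefix
  E='011' vs C='010': no prefix
No violation found over all pairs.

YES -- this is a valid prefix code. No codeword is a prefix of any other codeword.


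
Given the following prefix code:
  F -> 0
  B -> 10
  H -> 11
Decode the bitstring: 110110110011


Decoding step by step:
Bits 11 -> H
Bits 0 -> F
Bits 11 -> H
Bits 0 -> F
Bits 11 -> H
Bits 0 -> F
Bits 0 -> F
Bits 11 -> H


Decoded message: HFHFHFFH


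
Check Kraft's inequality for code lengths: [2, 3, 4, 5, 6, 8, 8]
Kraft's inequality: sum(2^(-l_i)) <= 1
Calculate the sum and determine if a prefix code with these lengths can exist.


Sum = 2^(-2) + 2^(-3) + 2^(-4) + 2^(-5) + 2^(-6) + 2^(-8) + 2^(-8)
    = 0.25 + 0.125 + 0.0625 + 0.03125 + 0.015625 + 0.00390625 + 0.00390625
    = 126/256 = 0.4921875
Since 0.4921875 <= 1, Kraft's inequality IS satisfied.
A prefix code with these lengths CAN exist.

Kraft sum = 0.4921875. Satisfied.


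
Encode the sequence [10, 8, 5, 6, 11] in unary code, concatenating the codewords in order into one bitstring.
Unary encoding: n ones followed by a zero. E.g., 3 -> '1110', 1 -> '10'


Encode each number as n ones followed by a terminating 0:
  10 -> 11111111110 (11 bits)
  8 -> 111111110 (9 bits)
  5 -> 111110 (6 bits)
  6 -> 1111110 (7 bits)
  11 -> 111111111110 (12 bits)
Total length = 11 + 9 + 6 + 7 + 12 = 45 bits.

Unary([10, 8, 5, 6, 11]) = 111111111101111111101111101111110111111111110 (45 bits)


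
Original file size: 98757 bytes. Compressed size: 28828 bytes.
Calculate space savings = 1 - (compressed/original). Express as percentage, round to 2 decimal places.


ratio = compressed/original = 28828/98757 = 0.291908
savings = 1 - ratio = 1 - 0.291908 = 0.708092
as a percentage: 0.708092 * 100 = 70.81%

Space savings = 1 - 28828/98757 = 70.81%


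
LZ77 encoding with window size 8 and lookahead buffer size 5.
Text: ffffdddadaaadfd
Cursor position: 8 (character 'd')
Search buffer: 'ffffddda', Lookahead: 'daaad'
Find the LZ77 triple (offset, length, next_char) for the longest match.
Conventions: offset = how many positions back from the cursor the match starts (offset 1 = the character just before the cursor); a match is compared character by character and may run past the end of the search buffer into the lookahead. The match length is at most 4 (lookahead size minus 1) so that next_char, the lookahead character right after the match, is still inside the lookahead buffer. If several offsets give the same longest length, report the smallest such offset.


Try each offset into the search buffer:
  offset=1 (pos 7, char 'a'): match length 0
  offset=2 (pos 6, char 'd'): match length 2
  offset=3 (pos 5, char 'd'): match length 1
  offset=4 (pos 4, char 'd'): match length 1
  offset=5 (pos 3, char 'f'): match length 0
  offset=6 (pos 2, char 'f'): match length 0
  offset=7 (pos 1, char 'f'): match length 0
  offset=8 (pos 0, char 'f'): match length 0
Longest match has length 2 at offset 2.
next_char = character at position 8 + 2 = 10 -> 'a'

Best match: offset=2, length=2 (matching 'da' starting at position 6)
LZ77 triple: (2, 2, 'a')


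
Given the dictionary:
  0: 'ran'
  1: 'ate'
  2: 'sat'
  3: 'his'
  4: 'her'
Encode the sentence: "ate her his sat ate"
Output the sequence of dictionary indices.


Look up each word in the dictionary:
  'ate' -> 1
  'her' -> 4
  'his' -> 3
  'sat' -> 2
  'ate' -> 1

Encoded: [1, 4, 3, 2, 1]


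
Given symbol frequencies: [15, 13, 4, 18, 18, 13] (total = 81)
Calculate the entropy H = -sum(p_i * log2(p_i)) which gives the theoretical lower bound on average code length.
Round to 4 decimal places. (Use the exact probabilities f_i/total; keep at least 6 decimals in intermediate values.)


Per-symbol terms -p_i * log2(p_i) with p_i = f_i/81:
  p = 15/81 = 0.185185: log2(p) = -2.432959, -p*log2(p) = 0.450548
  p = 13/81 = 0.160494: log2(p) = -2.639410, -p*log2(p) = 0.423609
  p = 4/81 = 0.049383: log2(p) = -4.339850, -p*log2(p) = 0.214314
  p = 18/81 = 0.222222: log2(p) = -2.169925, -p*log2(p) = 0.482206
  p = 18/81 = 0.222222: log2(p) = -2.169925, -p*log2(p) = 0.482206
  p = 13/81 = 0.160494: log2(p) = -2.639410, -p*log2(p) = 0.423609
H = 0.450548 + 0.423609 + 0.214314 + 0.482206 + 0.482206 + 0.423609 = 2.476492

H = 2.4765 bits/symbol


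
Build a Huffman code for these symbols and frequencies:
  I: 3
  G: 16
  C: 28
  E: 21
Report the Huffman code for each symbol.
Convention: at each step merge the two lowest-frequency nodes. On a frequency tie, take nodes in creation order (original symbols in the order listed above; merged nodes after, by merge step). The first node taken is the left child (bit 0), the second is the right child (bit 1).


Huffman tree construction:
Step 1: Merge I(3) + G(16) = 19
Step 2: Merge (I+G)(19) + E(21) = 40
Step 3: Merge C(28) + ((I+G)+E)(40) = 68
Read each symbol's code off the tree from the root (left child = 0, right child = 1).

Codes:
  I: 100 (length 3)
  G: 101 (length 3)
  C: 0 (length 1)
  E: 11 (length 2)
Average code length: 127/68 = 1.8676 bits/symbol


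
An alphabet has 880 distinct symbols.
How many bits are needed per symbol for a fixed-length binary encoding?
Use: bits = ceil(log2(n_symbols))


log2(880) = 9.7814
Bracket: 2^9 = 512 < 880 <= 2^10 = 1024
So ceil(log2(880)) = 10

bits = ceil(log2(880)) = ceil(9.7814) = 10 bits


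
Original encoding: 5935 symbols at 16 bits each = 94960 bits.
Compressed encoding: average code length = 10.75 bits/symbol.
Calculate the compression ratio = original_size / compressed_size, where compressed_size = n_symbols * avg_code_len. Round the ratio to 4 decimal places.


original_size = n_symbols * orig_bits = 5935 * 16 = 94960 bits
compressed_size = n_symbols * avg_code_len = 5935 * 10.75 = 63801.25 bits
ratio = original_size / compressed_size = 94960 / 63801.25 = 1.4884

Compression ratio = 1.4884


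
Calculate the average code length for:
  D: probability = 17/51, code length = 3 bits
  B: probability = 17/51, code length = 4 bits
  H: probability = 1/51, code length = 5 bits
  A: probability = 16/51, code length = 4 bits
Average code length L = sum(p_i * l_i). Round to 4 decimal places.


Weighted contributions p_i * l_i:
  D: (17/51) * 3 = 51/51
  B: (17/51) * 4 = 68/51
  H: (1/51) * 5 = 5/51
  A: (16/51) * 4 = 64/51
Sum = (51 + 68 + 5 + 64)/51 = 188/51

L = 188/51 = 3.6863 bits/symbol


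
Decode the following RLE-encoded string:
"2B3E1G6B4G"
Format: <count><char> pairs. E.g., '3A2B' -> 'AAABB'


Expanding each <count><char> pair:
  2B -> 'BB'
  3E -> 'EEE'
  1G -> 'G'
  6B -> 'BBBBBB'
  4G -> 'GGGG'

Decoded = BBEEEGBBBBBBGGGG


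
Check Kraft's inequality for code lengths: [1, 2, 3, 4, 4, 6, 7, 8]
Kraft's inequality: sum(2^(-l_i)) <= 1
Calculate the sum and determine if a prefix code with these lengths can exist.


Sum = 2^(-1) + 2^(-2) + 2^(-3) + 2^(-4) + 2^(-4) + 2^(-6) + 2^(-7) + 2^(-8)
    = 0.5 + 0.25 + 0.125 + 0.0625 + 0.0625 + 0.015625 + 0.0078125 + 0.00390625
    = 263/256 = 1.02734375
Since 1.02734375 > 1, Kraft's inequality is NOT satisfied.
A prefix code with these lengths CANNOT exist.

Kraft sum = 1.02734375. Not satisfied.


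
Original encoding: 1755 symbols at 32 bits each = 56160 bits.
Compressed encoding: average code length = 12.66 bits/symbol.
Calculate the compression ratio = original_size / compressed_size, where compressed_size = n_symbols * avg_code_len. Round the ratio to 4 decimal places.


original_size = n_symbols * orig_bits = 1755 * 32 = 56160 bits
compressed_size = n_symbols * avg_code_len = 1755 * 12.66 = 22218.3 bits
ratio = original_size / compressed_size = 56160 / 22218.3 = 2.5276

Compression ratio = 2.5276


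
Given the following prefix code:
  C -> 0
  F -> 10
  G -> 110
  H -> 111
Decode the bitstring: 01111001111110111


Decoding step by step:
Bits 0 -> C
Bits 111 -> H
Bits 10 -> F
Bits 0 -> C
Bits 111 -> H
Bits 111 -> H
Bits 0 -> C
Bits 111 -> H


Decoded message: CHFCHHCH


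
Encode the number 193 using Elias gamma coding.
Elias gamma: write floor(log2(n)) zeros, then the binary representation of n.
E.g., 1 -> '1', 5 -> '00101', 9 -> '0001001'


num_bits = floor(log2(193)) + 1 = 8
leading_zeros = num_bits - 1 = 7
binary(193) = 11000001

Elias gamma(193) = '0000000' + '11000001' = 000000011000001 (15 bits)


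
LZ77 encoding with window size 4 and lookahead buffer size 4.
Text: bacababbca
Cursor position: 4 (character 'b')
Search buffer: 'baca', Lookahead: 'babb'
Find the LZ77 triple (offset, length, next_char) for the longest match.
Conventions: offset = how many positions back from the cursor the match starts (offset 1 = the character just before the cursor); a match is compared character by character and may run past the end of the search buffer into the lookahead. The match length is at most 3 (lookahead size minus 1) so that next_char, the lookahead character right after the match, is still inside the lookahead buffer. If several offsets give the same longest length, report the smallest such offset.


Try each offset into the search buffer:
  offset=1 (pos 3, char 'a'): match length 0
  offset=2 (pos 2, char 'c'): match length 0
  offset=3 (pos 1, char 'a'): match length 0
  offset=4 (pos 0, char 'b'): match length 2
Longest match has length 2 at offset 4.
next_char = character at position 4 + 2 = 6 -> 'b'

Best match: offset=4, length=2 (matching 'ba' starting at position 0)
LZ77 triple: (4, 2, 'b')


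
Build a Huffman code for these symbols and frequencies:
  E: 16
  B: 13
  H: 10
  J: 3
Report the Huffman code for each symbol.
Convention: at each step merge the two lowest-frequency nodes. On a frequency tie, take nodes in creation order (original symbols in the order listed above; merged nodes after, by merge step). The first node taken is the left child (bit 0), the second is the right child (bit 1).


Huffman tree construction:
Step 1: Merge J(3) + H(10) = 13
Step 2: Merge B(13) + (J+H)(13) = 26
Step 3: Merge E(16) + (B+(J+H))(26) = 42
Read each symbol's code off the tree from the root (left child = 0, right child = 1).

Codes:
  E: 0 (length 1)
  B: 10 (length 2)
  H: 111 (length 3)
  J: 110 (length 3)
Average code length: 81/42 = 1.9286 bits/symbol


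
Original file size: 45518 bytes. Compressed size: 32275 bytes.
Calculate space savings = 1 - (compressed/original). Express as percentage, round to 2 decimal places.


ratio = compressed/original = 32275/45518 = 0.70906
savings = 1 - ratio = 1 - 0.70906 = 0.29094
as a percentage: 0.29094 * 100 = 29.09%

Space savings = 1 - 32275/45518 = 29.09%


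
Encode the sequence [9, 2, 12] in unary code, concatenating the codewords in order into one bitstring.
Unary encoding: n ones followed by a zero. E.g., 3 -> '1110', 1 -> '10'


Encode each number as n ones followed by a terminating 0:
  9 -> 1111111110 (10 bits)
  2 -> 110 (3 bits)
  12 -> 1111111111110 (13 bits)
Total length = 10 + 3 + 13 = 26 bits.

Unary([9, 2, 12]) = 11111111101101111111111110 (26 bits)


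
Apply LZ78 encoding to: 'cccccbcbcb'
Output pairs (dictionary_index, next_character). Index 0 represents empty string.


LZ78 encoding steps:
Dictionary: {0: ''}
Step 1: w='' (idx 0), next='c' -> output (0, 'c'), add 'c' as idx 1
Step 2: w='c' (idx 1), next='c' -> output (1, 'c'), add 'cc' as idx 2
Step 3: w='cc' (idx 2), next='b' -> output (2, 'b'), add 'ccb' as idx 3
Step 4: w='c' (idx 1), next='b' -> output (1, 'b'), add 'cb' as idx 4
Step 5: w='cb' (idx 4), end of input -> output (4, '')


Encoded: [(0, 'c'), (1, 'c'), (2, 'b'), (1, 'b'), (4, '')]


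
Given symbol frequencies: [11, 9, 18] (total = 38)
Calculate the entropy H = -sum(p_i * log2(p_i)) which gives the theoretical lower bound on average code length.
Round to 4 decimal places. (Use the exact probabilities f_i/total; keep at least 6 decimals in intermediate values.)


Per-symbol terms -p_i * log2(p_i) with p_i = f_i/38:
  p = 11/38 = 0.289474: log2(p) = -1.788496, -p*log2(p) = 0.517722
  p = 9/38 = 0.236842: log2(p) = -2.078003, -p*log2(p) = 0.492158
  p = 18/38 = 0.473684: log2(p) = -1.078003, -p*log2(p) = 0.510633
H = 0.517722 + 0.492158 + 0.510633 = 1.520513

H = 1.5205 bits/symbol


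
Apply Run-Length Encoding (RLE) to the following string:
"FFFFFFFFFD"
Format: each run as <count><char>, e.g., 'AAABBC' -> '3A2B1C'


Scanning runs left to right:
  i=0: run of 'F' x 9 -> '9F'
  i=9: run of 'D' x 1 -> '1D'

RLE = 9F1D


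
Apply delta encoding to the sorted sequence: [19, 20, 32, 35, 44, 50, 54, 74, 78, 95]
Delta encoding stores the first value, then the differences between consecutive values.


First value: 19
Deltas:
  20 - 19 = 1
  32 - 20 = 12
  35 - 32 = 3
  44 - 35 = 9
  50 - 44 = 6
  54 - 50 = 4
  74 - 54 = 20
  78 - 74 = 4
  95 - 78 = 17


Delta encoded: [19, 1, 12, 3, 9, 6, 4, 20, 4, 17]


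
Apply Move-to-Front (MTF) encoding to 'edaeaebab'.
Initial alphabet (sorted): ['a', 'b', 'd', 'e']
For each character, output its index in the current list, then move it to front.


MTF encoding:
'e': index 3 in ['a', 'b', 'd', 'e'] -> ['e', 'a', 'b', 'd']
'd': index 3 in ['e', 'a', 'b', 'd'] -> ['d', 'e', 'a', 'b']
'a': index 2 in ['d', 'e', 'a', 'b'] -> ['a', 'd', 'e', 'b']
'e': index 2 in ['a', 'd', 'e', 'b'] -> ['e', 'a', 'd', 'b']
'a': index 1 in ['e', 'a', 'd', 'b'] -> ['a', 'e', 'd', 'b']
'e': index 1 in ['a', 'e', 'd', 'b'] -> ['e', 'a', 'd', 'b']
'b': index 3 in ['e', 'a', 'd', 'b'] -> ['b', 'e', 'a', 'd']
'a': index 2 in ['b', 'e', 'a', 'd'] -> ['a', 'b', 'e', 'd']
'b': index 1 in ['a', 'b', 'e', 'd'] -> ['b', 'a', 'e', 'd']


Output: [3, 3, 2, 2, 1, 1, 3, 2, 1]


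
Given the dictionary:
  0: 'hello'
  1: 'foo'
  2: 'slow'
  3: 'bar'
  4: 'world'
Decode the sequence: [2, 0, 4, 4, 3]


Look up each index in the dictionary:
  2 -> 'slow'
  0 -> 'hello'
  4 -> 'world'
  4 -> 'world'
  3 -> 'bar'

Decoded: "slow hello world world bar"


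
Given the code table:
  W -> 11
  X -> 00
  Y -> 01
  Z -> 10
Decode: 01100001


Decoding:
01 -> Y
10 -> Z
00 -> X
01 -> Y


Result: YZXY


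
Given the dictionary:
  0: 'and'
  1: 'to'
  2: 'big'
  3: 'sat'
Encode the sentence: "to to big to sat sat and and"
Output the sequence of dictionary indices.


Look up each word in the dictionary:
  'to' -> 1
  'to' -> 1
  'big' -> 2
  'to' -> 1
  'sat' -> 3
  'sat' -> 3
  'and' -> 0
  'and' -> 0

Encoded: [1, 1, 2, 1, 3, 3, 0, 0]


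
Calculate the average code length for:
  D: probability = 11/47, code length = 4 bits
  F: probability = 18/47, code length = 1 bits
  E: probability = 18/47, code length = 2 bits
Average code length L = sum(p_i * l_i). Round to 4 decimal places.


Weighted contributions p_i * l_i:
  D: (11/47) * 4 = 44/47
  F: (18/47) * 1 = 18/47
  E: (18/47) * 2 = 36/47
Sum = (44 + 18 + 36)/47 = 98/47

L = 98/47 = 2.0851 bits/symbol


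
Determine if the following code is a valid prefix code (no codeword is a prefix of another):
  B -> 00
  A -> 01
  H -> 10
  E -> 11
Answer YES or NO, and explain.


Checking each pair (does one codeword prefix another?):
  B='00' vs A='01': no prefix
  B='00' vs H='10': no prefix
  B='00' vs E='11': no prefix
  A='01' vs B='00': no prefix
  A='01' vs H='10': no prefix
  A='01' vs E='11': no prefix
  H='10' vs B='00': no prefix
  H='10' vs A='01': no prefix
  H='10' vs E='11': no prefix
  E='11' vs B='00': no prefix
  E='11' vs A='01': no prefix
  E='11' vs H='10': no prefix
No violation found over all pairs.

YES -- this is a valid prefix code. No codeword is a prefix of any other codeword.


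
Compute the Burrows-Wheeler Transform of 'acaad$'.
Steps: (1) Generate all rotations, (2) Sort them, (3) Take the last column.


Rotations (sorted):
  0: $acaad -> last char: d
  1: aad$ac -> last char: c
  2: acaad$ -> last char: $
  3: ad$aca -> last char: a
  4: caad$a -> last char: a
  5: d$acaa -> last char: a


BWT = dc$aaa


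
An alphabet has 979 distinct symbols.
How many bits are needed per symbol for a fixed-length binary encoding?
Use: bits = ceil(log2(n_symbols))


log2(979) = 9.9352
Bracket: 2^9 = 512 < 979 <= 2^10 = 1024
So ceil(log2(979)) = 10

bits = ceil(log2(979)) = ceil(9.9352) = 10 bits


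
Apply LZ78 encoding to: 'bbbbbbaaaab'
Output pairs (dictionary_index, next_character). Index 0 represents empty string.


LZ78 encoding steps:
Dictionary: {0: ''}
Step 1: w='' (idx 0), next='b' -> output (0, 'b'), add 'b' as idx 1
Step 2: w='b' (idx 1), next='b' -> output (1, 'b'), add 'bb' as idx 2
Step 3: w='bb' (idx 2), next='b' -> output (2, 'b'), add 'bbb' as idx 3
Step 4: w='' (idx 0), next='a' -> output (0, 'a'), add 'a' as idx 4
Step 5: w='a' (idx 4), next='a' -> output (4, 'a'), add 'aa' as idx 5
Step 6: w='a' (idx 4), next='b' -> output (4, 'b'), add 'ab' as idx 6


Encoded: [(0, 'b'), (1, 'b'), (2, 'b'), (0, 'a'), (4, 'a'), (4, 'b')]


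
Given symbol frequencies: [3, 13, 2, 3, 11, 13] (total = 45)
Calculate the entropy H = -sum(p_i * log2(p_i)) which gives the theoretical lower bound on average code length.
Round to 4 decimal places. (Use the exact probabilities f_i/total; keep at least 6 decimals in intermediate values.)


Per-symbol terms -p_i * log2(p_i) with p_i = f_i/45:
  p = 3/45 = 0.066667: log2(p) = -3.906891, -p*log2(p) = 0.260459
  p = 13/45 = 0.288889: log2(p) = -1.791413, -p*log2(p) = 0.517519
  p = 2/45 = 0.044444: log2(p) = -4.491853, -p*log2(p) = 0.199638
  p = 3/45 = 0.066667: log2(p) = -3.906891, -p*log2(p) = 0.260459
  p = 11/45 = 0.244444: log2(p) = -2.032421, -p*log2(p) = 0.496814
  p = 13/45 = 0.288889: log2(p) = -1.791413, -p*log2(p) = 0.517519
H = 0.260459 + 0.517519 + 0.199638 + 0.260459 + 0.496814 + 0.517519 = 2.252408

H = 2.2524 bits/symbol


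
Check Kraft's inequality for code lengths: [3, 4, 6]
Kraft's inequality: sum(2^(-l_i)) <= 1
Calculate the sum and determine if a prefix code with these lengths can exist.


Sum = 2^(-3) + 2^(-4) + 2^(-6)
    = 0.125 + 0.0625 + 0.015625
    = 13/64 = 0.203125
Since 0.203125 <= 1, Kraft's inequality IS satisfied.
A prefix code with these lengths CAN exist.

Kraft sum = 0.203125. Satisfied.


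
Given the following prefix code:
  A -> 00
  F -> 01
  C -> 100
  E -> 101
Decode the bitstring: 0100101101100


Decoding step by step:
Bits 01 -> F
Bits 00 -> A
Bits 101 -> E
Bits 101 -> E
Bits 100 -> C


Decoded message: FAEEC


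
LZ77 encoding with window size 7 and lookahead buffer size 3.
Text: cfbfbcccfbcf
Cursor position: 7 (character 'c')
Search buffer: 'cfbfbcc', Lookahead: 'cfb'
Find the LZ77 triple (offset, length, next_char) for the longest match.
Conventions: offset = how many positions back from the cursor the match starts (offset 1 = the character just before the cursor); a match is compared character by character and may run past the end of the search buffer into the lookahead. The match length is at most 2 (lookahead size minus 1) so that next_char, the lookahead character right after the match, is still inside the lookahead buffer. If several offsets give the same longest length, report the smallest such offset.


Try each offset into the search buffer:
  offset=1 (pos 6, char 'c'): match length 1
  offset=2 (pos 5, char 'c'): match length 1
  offset=3 (pos 4, char 'b'): match length 0
  offset=4 (pos 3, char 'f'): match length 0
  offset=5 (pos 2, char 'b'): match length 0
  offset=6 (pos 1, char 'f'): match length 0
  offset=7 (pos 0, char 'c'): match length 2
Longest match has length 2 at offset 7.
next_char = character at position 7 + 2 = 9 -> 'b'

Best match: offset=7, length=2 (matching 'cf' starting at position 0)
LZ77 triple: (7, 2, 'b')


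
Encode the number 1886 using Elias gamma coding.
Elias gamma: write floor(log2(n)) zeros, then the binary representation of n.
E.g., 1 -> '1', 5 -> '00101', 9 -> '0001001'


num_bits = floor(log2(1886)) + 1 = 11
leading_zeros = num_bits - 1 = 10
binary(1886) = 11101011110

Elias gamma(1886) = '0000000000' + '11101011110' = 000000000011101011110 (21 bits)


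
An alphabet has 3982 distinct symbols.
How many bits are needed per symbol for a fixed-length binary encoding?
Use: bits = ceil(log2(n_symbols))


log2(3982) = 11.9593
Bracket: 2^11 = 2048 < 3982 <= 2^12 = 4096
So ceil(log2(3982)) = 12

bits = ceil(log2(3982)) = ceil(11.9593) = 12 bits


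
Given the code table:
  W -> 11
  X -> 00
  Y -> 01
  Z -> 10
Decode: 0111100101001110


Decoding:
01 -> Y
11 -> W
10 -> Z
01 -> Y
01 -> Y
00 -> X
11 -> W
10 -> Z


Result: YWZYYXWZ


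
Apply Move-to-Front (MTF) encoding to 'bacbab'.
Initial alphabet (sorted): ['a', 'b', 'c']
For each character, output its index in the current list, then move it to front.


MTF encoding:
'b': index 1 in ['a', 'b', 'c'] -> ['b', 'a', 'c']
'a': index 1 in ['b', 'a', 'c'] -> ['a', 'b', 'c']
'c': index 2 in ['a', 'b', 'c'] -> ['c', 'a', 'b']
'b': index 2 in ['c', 'a', 'b'] -> ['b', 'c', 'a']
'a': index 2 in ['b', 'c', 'a'] -> ['a', 'b', 'c']
'b': index 1 in ['a', 'b', 'c'] -> ['b', 'a', 'c']


Output: [1, 1, 2, 2, 2, 1]


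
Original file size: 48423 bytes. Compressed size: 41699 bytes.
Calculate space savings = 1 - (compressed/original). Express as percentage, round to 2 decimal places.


ratio = compressed/original = 41699/48423 = 0.86114
savings = 1 - ratio = 1 - 0.86114 = 0.13886
as a percentage: 0.13886 * 100 = 13.89%

Space savings = 1 - 41699/48423 = 13.89%


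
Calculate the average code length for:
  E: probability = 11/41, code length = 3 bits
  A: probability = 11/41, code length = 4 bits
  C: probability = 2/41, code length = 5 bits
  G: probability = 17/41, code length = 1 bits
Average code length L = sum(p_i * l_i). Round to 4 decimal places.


Weighted contributions p_i * l_i:
  E: (11/41) * 3 = 33/41
  A: (11/41) * 4 = 44/41
  C: (2/41) * 5 = 10/41
  G: (17/41) * 1 = 17/41
Sum = (33 + 44 + 10 + 17)/41 = 104/41

L = 104/41 = 2.5366 bits/symbol


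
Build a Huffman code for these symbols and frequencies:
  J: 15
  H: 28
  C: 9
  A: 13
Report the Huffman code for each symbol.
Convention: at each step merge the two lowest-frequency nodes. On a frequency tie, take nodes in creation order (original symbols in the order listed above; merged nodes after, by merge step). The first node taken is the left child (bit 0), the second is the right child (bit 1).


Huffman tree construction:
Step 1: Merge C(9) + A(13) = 22
Step 2: Merge J(15) + (C+A)(22) = 37
Step 3: Merge H(28) + (J+(C+A))(37) = 65
Read each symbol's code off the tree from the root (left child = 0, right child = 1).

Codes:
  J: 10 (length 2)
  H: 0 (length 1)
  C: 110 (length 3)
  A: 111 (length 3)
Average code length: 124/65 = 1.9077 bits/symbol


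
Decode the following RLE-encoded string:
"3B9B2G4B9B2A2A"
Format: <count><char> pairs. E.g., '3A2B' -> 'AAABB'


Expanding each <count><char> pair:
  3B -> 'BBB'
  9B -> 'BBBBBBBBB'
  2G -> 'GG'
  4B -> 'BBBB'
  9B -> 'BBBBBBBBB'
  2A -> 'AA'
  2A -> 'AA'

Decoded = BBBBBBBBBBBBGGBBBBBBBBBBBBBAAAA


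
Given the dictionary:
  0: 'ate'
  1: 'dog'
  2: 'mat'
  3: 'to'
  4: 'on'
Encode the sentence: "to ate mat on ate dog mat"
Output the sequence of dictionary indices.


Look up each word in the dictionary:
  'to' -> 3
  'ate' -> 0
  'mat' -> 2
  'on' -> 4
  'ate' -> 0
  'dog' -> 1
  'mat' -> 2

Encoded: [3, 0, 2, 4, 0, 1, 2]


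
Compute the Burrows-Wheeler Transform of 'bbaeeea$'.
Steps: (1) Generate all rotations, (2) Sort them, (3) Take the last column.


Rotations (sorted):
  0: $bbaeeea -> last char: a
  1: a$bbaeee -> last char: e
  2: aeeea$bb -> last char: b
  3: baeeea$b -> last char: b
  4: bbaeeea$ -> last char: $
  5: ea$bbaee -> last char: e
  6: eea$bbae -> last char: e
  7: eeea$bba -> last char: a


BWT = aebb$eea


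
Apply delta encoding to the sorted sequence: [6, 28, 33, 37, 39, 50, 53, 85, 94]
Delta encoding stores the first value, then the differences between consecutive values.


First value: 6
Deltas:
  28 - 6 = 22
  33 - 28 = 5
  37 - 33 = 4
  39 - 37 = 2
  50 - 39 = 11
  53 - 50 = 3
  85 - 53 = 32
  94 - 85 = 9


Delta encoded: [6, 22, 5, 4, 2, 11, 3, 32, 9]


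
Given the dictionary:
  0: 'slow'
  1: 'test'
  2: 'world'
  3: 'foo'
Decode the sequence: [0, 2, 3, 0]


Look up each index in the dictionary:
  0 -> 'slow'
  2 -> 'world'
  3 -> 'foo'
  0 -> 'slow'

Decoded: "slow world foo slow"


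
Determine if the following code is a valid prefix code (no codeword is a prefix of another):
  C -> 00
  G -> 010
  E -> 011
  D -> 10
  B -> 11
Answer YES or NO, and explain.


Checking each pair (does one codeword prefix another?):
  C='00' vs G='010': no prefix
  C='00' vs E='011': no prefix
  C='00' vs D='10': no prefix
  C='00' vs B='11': no prefix
  G='010' vs C='00': no prefix
  G='010' vs E='011': no prefix
  G='010' vs D='10': no prefix
  G='010' vs B='11': no prefix
  E='011' vs C='00': no prefix
  E='011' vs G='010': no prefix
  E='011' vs D='10': no prefix
  E='011' vs B='11': no prefix
  D='10' vs C='00': no prefix
  D='10' vs G='010': no prefix
  D='10' vs E='011': no prefix
  D='10' vs B='11': no prefix
  B='11' vs C='00': no prefix
  B='11' vs G='010': no prefix
  B='11' vs E='011': no prefix
  B='11' vs D='10': no prefix
No violation found over all pairs.

YES -- this is a valid prefix code. No codeword is a prefix of any other codeword.


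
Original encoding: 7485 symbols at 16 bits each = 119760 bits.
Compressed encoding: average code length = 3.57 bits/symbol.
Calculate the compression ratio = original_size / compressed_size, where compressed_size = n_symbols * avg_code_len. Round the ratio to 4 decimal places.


original_size = n_symbols * orig_bits = 7485 * 16 = 119760 bits
compressed_size = n_symbols * avg_code_len = 7485 * 3.57 = 26721.45 bits
ratio = original_size / compressed_size = 119760 / 26721.45 = 4.4818

Compression ratio = 4.4818


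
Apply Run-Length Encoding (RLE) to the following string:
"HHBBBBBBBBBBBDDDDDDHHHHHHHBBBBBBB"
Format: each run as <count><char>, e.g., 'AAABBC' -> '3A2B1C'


Scanning runs left to right:
  i=0: run of 'H' x 2 -> '2H'
  i=2: run of 'B' x 11 -> '11B'
  i=13: run of 'D' x 6 -> '6D'
  i=19: run of 'H' x 7 -> '7H'
  i=26: run of 'B' x 7 -> '7B'

RLE = 2H11B6D7H7B


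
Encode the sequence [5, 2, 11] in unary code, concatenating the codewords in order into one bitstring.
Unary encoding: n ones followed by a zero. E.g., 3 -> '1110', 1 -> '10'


Encode each number as n ones followed by a terminating 0:
  5 -> 111110 (6 bits)
  2 -> 110 (3 bits)
  11 -> 111111111110 (12 bits)
Total length = 6 + 3 + 12 = 21 bits.

Unary([5, 2, 11]) = 111110110111111111110 (21 bits)


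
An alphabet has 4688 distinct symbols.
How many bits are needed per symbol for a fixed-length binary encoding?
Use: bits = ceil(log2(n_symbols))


log2(4688) = 12.1948
Bracket: 2^12 = 4096 < 4688 <= 2^13 = 8192
So ceil(log2(4688)) = 13

bits = ceil(log2(4688)) = ceil(12.1948) = 13 bits


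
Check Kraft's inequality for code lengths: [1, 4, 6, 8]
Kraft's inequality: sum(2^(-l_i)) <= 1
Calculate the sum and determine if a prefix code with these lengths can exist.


Sum = 2^(-1) + 2^(-4) + 2^(-6) + 2^(-8)
    = 0.5 + 0.0625 + 0.015625 + 0.00390625
    = 149/256 = 0.58203125
Since 0.58203125 <= 1, Kraft's inequality IS satisfied.
A prefix code with these lengths CAN exist.

Kraft sum = 0.58203125. Satisfied.


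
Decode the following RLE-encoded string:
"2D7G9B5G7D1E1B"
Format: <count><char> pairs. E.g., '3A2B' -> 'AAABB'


Expanding each <count><char> pair:
  2D -> 'DD'
  7G -> 'GGGGGGG'
  9B -> 'BBBBBBBBB'
  5G -> 'GGGGG'
  7D -> 'DDDDDDD'
  1E -> 'E'
  1B -> 'B'

Decoded = DDGGGGGGGBBBBBBBBBGGGGGDDDDDDDEB


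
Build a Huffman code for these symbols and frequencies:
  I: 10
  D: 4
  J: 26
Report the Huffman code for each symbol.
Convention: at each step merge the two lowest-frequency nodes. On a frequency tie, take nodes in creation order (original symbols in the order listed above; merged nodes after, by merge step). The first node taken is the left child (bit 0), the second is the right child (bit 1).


Huffman tree construction:
Step 1: Merge D(4) + I(10) = 14
Step 2: Merge (D+I)(14) + J(26) = 40
Read each symbol's code off the tree from the root (left child = 0, right child = 1).

Codes:
  I: 01 (length 2)
  D: 00 (length 2)
  J: 1 (length 1)
Average code length: 54/40 = 1.3500 bits/symbol
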